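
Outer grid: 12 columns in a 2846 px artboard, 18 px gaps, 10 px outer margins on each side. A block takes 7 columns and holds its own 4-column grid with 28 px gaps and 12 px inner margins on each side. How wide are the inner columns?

383.25 px

Take off 20 px of margins, leaving 2826 px.
Subtracting 11 gaps of 18 leaves 2628 for 12 columns, so c = 219 px.
7-column span = 7·219 + 6·18 = 1641 px.
Inner content = 1641 − 2·12 = 1617 px.
4d + 3·28 = 1617 → 4d = 1533 → d = 383.25 px.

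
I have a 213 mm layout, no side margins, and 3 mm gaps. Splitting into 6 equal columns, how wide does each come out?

33 mm

6c + 5·3 = 213 → 6c = 198 → c = 33 mm.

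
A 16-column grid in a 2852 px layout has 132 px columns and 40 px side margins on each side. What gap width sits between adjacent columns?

Inside the margins: 2852 − 80 = 2772 px.
16·132 + 15g = 2772 → 15g = 660 → g = 44 px.

44 px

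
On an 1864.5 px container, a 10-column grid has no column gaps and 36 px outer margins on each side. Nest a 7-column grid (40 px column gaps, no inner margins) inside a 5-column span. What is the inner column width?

Subtract both margins: 1864.5 − 2·36 = 1792.5 px.
1792.5 / 10 = 179.25 px per column.
5-column span = 5·179.25 = 896.25 px.
7d + 6·40 = 896.25 → 7d = 656.25 → d = 93.75 px.

93.75 px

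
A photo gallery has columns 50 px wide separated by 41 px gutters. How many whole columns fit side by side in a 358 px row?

k columns need k·50 + (k−1)·41 = k·91 − 41.
k·91 − 41 ≤ 358 → k ≤ 399 / 91 ≈ 4.38, so k = 4.

4 columns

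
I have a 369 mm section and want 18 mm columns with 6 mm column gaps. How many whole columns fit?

Each extra column adds 18 + 6 = 24 mm.
(369 + 6) / 24 = 15.62, so 15 columns fit.

15 columns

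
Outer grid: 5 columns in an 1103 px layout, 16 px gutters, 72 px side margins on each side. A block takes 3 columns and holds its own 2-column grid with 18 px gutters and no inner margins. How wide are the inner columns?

275.5 px

Inside the margins: 1103 − 144 = 959 px.
Subtracting 4 gutters of 16 leaves 895 for 5 columns, so c = 179 px.
3 columns plus 2 gutters: 537 + 32 = 569 px.
2d + 1·18 = 569 → 2d = 551 → d = 275.5 px.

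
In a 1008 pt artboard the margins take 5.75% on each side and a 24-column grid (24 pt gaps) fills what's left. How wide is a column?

1008 × (1 − 2·5.75%) = 1008 × 88.5% = 892.08 pt for the columns.
24c + 23·24 = 892.08 → 24c = 340.08 → c = 14.17 pt.

14.17 pt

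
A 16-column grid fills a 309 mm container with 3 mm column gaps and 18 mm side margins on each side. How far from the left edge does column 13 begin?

Content = 309 − 2·18 = 273 mm.
Subtracting 15 column gaps of 3 leaves 228 for 16 columns, so c = 14.25 mm.
Each column+gutter stride is 17.25 mm; 12 of them past the 18 mm margin is 18 + 207 = 225 mm.

225 mm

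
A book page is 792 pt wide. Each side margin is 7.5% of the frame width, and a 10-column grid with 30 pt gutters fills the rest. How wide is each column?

792 × (1 − 2·7.5%) = 792 × 85% = 673.2 pt for the columns.
10c + 9·30 = 673.2 → 10c = 403.2 → c = 40.32 pt.

40.32 pt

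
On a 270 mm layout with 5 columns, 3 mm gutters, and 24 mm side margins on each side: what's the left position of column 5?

204 mm

Take off 48 mm of margins, leaving 222 mm.
222 − 4·3 = 210; ÷5 gives c = 42 mm.
Each column+gutter stride is 45 mm; 4 of them past the 24 mm margin is 24 + 180 = 204 mm.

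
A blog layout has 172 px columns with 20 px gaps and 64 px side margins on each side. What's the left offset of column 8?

1408 px

Before column 8: the margin + 7 columns + 7 gaps.
Offset = 64 + 7·(172 + 20) = 64 + 1344 = 1408 px.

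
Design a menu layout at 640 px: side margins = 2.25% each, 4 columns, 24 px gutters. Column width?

640 × (1 − 2·2.25%) = 640 × 95.5% = 611.2 px for the columns.
Subtracting 3 gutters of 24 leaves 539.2 for 4 columns, so c = 134.8 px.

134.8 px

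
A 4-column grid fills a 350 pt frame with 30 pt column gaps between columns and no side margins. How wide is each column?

65 pt

350 − 3·30 = 260; ÷4 gives c = 65 pt.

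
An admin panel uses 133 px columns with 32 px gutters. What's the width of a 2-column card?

298 px

Span of 2: 2·133 + 1·32 = 266 + 32 = 298 px.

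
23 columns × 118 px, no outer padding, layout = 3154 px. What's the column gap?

20 px

23 columns take 23·118 = 2714 px; remaining 440 splits into 22 column gaps.
g = 440 / 22 = 20 px.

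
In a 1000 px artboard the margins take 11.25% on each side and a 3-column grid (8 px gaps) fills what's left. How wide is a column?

253 px

Each margin = 11.25% of 1000 = 112.5 px; content = 1000 − 2·112.5 = 775 px.
3c + 2·8 = 775 → 3c = 759 → c = 253 px.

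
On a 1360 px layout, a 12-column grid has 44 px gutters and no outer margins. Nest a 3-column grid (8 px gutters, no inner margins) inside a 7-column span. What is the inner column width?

253 px

12 columns + 11 gutters: 12c + 11·44 = 1360.
12c = 1360 − 484 = 876, so c = 73 px.
7 columns plus 6 gutters: 511 + 264 = 775 px.
775 − 2·8 = 759; ÷3 gives d = 253 px.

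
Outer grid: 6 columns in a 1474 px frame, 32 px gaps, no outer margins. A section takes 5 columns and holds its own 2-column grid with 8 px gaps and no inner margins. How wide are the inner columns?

6c + 5·32 = 1474 → 6c = 1314 → c = 219 px.
5 columns plus 4 gaps: 1095 + 128 = 1223 px.
2d + 1·8 = 1223 → 2d = 1215 → d = 607.5 px.

607.5 px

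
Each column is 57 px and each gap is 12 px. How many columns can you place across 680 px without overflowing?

Each extra column adds 57 + 12 = 69 px.
(680 + 12) / 69 = 10.03, so 10 columns fit.

10 columns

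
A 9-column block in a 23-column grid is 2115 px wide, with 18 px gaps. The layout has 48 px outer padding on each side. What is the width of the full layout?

5529 px

9 columns + 8 gaps: 9c + 8·18 = 2115.
9c = 2115 − 144 = 1971, so c = 219 px.
Total width: 2·48 + 23·219 + 22·18 = 5529 px.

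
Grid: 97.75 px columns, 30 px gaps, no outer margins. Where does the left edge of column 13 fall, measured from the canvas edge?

1533 px

Before column 13: 12 columns + 12 gaps.
Offset = 12·(97.75 + 30) = 12·127.75 = 1533 px.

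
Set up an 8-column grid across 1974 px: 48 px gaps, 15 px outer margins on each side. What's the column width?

Subtract both margins: 1974 − 2·15 = 1944 px.
Subtracting 7 gaps of 48 leaves 1608 for 8 columns, so c = 201 px.

201 px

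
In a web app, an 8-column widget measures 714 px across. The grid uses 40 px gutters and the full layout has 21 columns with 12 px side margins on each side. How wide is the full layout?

1963.25 px

8 columns + 7 gutters: 8c + 7·40 = 714.
8c = 714 − 280 = 434, so c = 54.25 px.
Total width: 2·12 + 21·54.25 + 20·40 = 1963.25 px.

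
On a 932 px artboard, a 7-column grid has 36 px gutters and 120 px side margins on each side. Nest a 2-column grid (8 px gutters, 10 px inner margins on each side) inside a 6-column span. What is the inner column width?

280 px

Outer content = 932 − 2·120 = 692 px.
7 columns + 6 gutters: 7c + 6·36 = 692.
7c = 692 − 216 = 476, so c = 68 px.
6 columns plus 5 gutters: 408 + 180 = 588 px.
Inner content = 588 − 2·10 = 568 px.
Subtracting 1 gutter of 8 leaves 560 for 2 columns, so d = 280 px.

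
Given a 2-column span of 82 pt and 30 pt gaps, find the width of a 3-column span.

138 pt

Subtracting 1 gap of 30 leaves 52 for 2 columns, so c = 26 pt.
3-column span = 3·26 + 2·30 = 138 pt.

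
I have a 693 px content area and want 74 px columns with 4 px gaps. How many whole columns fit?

8 columns

8 columns: 8·74 + 7·4 = 620 px ≤ 693.
9 columns: 698 px > 693. So 8.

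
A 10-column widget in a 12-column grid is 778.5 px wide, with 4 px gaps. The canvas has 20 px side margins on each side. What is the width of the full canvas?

975 px

Subtracting 9 gaps of 4 leaves 742.5 for 10 columns, so c = 74.25 px.
Total width: 2·20 + 12·74.25 + 11·4 = 975 px.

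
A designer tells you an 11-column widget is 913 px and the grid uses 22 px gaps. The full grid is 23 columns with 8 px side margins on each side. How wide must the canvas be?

11 columns + 10 gaps: 11c + 10·22 = 913.
11c = 913 − 220 = 693, so c = 63 px.
Total width: 2·8 + 23·63 + 22·22 = 1949 px.

1949 px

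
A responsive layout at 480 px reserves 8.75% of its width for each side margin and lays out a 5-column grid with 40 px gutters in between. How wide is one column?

47.2 px

Each margin = 8.75% of 480 = 42 px; content = 480 − 2·42 = 396 px.
Subtracting 4 gutters of 40 leaves 236 for 5 columns, so c = 47.2 px.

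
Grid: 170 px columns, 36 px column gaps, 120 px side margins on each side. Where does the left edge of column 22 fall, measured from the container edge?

4446 px

Column 22 starts at margin + 21·(column + gutter) = 120 + 21·206 = 4446 px.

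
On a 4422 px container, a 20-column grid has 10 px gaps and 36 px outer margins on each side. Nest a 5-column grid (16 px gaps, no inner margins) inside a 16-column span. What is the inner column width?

Subtract both margins: 4422 − 2·36 = 4350 px.
Subtracting 19 gaps of 10 leaves 4160 for 20 columns, so c = 208 px.
Span of 16: 16·208 + 15·10 = 3328 + 150 = 3478 px.
Subtracting 4 gaps of 16 leaves 3414 for 5 columns, so d = 682.8 px.

682.8 px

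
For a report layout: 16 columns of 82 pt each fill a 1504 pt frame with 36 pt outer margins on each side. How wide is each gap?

Inside the margins: 1504 − 72 = 1432 pt.
16·82 + 15g = 1432 → 15g = 120 → g = 8 pt.

8 pt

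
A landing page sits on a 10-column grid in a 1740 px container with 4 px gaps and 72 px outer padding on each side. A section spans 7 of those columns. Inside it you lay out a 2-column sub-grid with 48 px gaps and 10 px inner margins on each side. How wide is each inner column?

524 px

Take off 144 px of margins, leaving 1596 px.
1596 − 9·4 = 1560; ÷10 gives c = 156 px.
7 columns plus 6 gaps: 1092 + 24 = 1116 px.
Inner content = 1116 − 2·10 = 1096 px.
2 columns + 1 gap: 2d + 1·48 = 1096.
2d = 1096 − 48 = 1048, so d = 524 px.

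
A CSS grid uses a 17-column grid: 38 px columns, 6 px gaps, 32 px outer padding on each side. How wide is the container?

Total width: 2·32 + 17·38 + 16·6 = 806 px.

806 px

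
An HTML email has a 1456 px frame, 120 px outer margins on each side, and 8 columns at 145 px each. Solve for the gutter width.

Content width = 1456 − 2·120 = 1216 px.
Columns use 1160 px, leaving 56 px across 7 gutters = 8 px each.

8 px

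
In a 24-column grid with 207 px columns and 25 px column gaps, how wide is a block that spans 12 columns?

12 columns plus 11 column gaps: 2484 + 275 = 2759 px.

2759 px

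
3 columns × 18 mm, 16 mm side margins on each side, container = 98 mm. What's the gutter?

Inside the margins: 98 − 32 = 66 mm.
Columns use 54 mm, leaving 12 mm across 2 gutters = 6 mm each.

6 mm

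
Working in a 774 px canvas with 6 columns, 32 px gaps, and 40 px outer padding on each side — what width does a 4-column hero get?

Inside the margins: 774 − 80 = 694 px.
6 columns + 5 gaps: 6c + 5·32 = 694.
6c = 694 − 160 = 534, so c = 89 px.
Span of 4: 4·89 + 3·32 = 356 + 96 = 452 px.

452 px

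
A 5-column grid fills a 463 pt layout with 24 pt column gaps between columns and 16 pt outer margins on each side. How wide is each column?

67 pt

Take off 32 pt of margins, leaving 431 pt.
431 − 4·24 = 335; ÷5 gives c = 67 pt.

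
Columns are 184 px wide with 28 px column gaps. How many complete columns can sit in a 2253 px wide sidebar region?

Each extra column adds 184 + 28 = 212 px.
(2253 + 28) / 212 = 10.76, so 10 columns fit.

10 columns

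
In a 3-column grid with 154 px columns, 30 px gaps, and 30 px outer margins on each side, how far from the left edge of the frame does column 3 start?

Column 3 starts at margin + 2·(column + gutter) = 30 + 2·184 = 398 px.

398 px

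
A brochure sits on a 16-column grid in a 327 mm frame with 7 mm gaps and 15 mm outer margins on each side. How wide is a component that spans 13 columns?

Content width = 327 − 2·15 = 297 mm.
297 − 15·7 = 192; ÷16 gives c = 12 mm.
Span of 13: 13·12 + 12·7 = 156 + 84 = 240 mm.

240 mm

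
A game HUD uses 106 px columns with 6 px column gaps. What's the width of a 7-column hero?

778 px

7 columns plus 6 column gaps: 742 + 36 = 778 px.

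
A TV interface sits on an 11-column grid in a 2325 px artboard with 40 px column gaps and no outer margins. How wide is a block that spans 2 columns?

390 px

2325 − 10·40 = 1925; ÷11 gives c = 175 px.
2-column span = 2·175 + 1·40 = 390 px.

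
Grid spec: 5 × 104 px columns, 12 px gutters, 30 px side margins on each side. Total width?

Layout = 2·30 + 5·104 + 4·12 = 60 + 520 + 48 = 628 px.

628 px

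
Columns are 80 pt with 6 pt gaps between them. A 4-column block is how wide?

338 pt

Span of 4: 4·80 + 3·6 = 320 + 18 = 338 pt.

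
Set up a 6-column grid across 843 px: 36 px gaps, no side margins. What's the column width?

110.5 px

6c + 5·36 = 843 → 6c = 663 → c = 110.5 px.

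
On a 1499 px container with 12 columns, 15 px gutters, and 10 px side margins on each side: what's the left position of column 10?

Subtract both margins: 1499 − 2·10 = 1479 px.
1479 − 11·15 = 1314; ÷12 gives c = 109.5 px.
Each column+gutter stride is 124.5 px; 9 of them past the 10 px margin is 10 + 1120.5 = 1130.5 px.

1130.5 px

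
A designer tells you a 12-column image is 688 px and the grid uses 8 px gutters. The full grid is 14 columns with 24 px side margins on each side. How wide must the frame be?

852 px

12c + 11·8 = 688 → 12c = 600 → c = 50 px.
Adding margins, columns and gutters: 48 + 700 + 104 = 852 px.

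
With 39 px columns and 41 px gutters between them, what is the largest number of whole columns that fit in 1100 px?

Each extra column adds 39 + 41 = 80 px.
(1100 + 41) / 80 = 14.26, so 14 columns fit.

14 columns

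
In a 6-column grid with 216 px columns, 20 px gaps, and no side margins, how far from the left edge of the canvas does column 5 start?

944 px

Each column+gutter stride is 236 px; with no margin, 4 of them is 944 px.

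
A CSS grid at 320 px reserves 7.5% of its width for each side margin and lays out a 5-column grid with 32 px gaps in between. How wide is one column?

28.8 px

Margins: 7.5% × 320 = 24 px each, so content = 320 − 48 = 272 px.
5 columns + 4 gaps: 5c + 4·32 = 272.
5c = 272 − 128 = 144, so c = 28.8 px.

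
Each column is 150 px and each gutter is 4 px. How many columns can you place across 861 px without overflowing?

5 columns

k columns need k·150 + (k−1)·4 = k·154 − 4.
k·154 − 4 ≤ 861 → k ≤ 865 / 154 ≈ 5.62, so k = 5.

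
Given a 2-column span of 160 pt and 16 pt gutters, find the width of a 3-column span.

160 − 1·16 = 144; ÷2 gives c = 72 pt.
3 columns plus 2 gutters: 216 + 32 = 248 pt.

248 pt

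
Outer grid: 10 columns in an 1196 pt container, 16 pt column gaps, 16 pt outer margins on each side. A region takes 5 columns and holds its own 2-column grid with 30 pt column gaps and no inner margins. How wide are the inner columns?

272 pt

Inside the margins: 1196 − 32 = 1164 pt.
10c + 9·16 = 1164 → 10c = 1020 → c = 102 pt.
Span of 5: 5·102 + 4·16 = 510 + 64 = 574 pt.
574 − 1·30 = 544; ÷2 gives d = 272 pt.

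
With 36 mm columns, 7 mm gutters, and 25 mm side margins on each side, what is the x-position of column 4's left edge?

154 mm

Before column 4: the margin + 3 columns + 3 gutters.
Offset = 25 + 3·(36 + 7) = 25 + 129 = 154 mm.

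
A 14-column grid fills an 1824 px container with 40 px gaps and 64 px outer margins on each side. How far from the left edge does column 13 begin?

1552 px

Inside the margins: 1824 − 128 = 1696 px.
14 columns + 13 gaps: 14c + 13·40 = 1696.
14c = 1696 − 520 = 1176, so c = 84 px.
Before column 13: the margin + 12 columns + 12 gaps.
Offset = 64 + 12·(84 + 40) = 64 + 1488 = 1552 px.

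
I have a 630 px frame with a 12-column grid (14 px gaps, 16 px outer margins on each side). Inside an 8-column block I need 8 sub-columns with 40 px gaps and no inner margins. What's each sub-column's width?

Take off 32 px of margins, leaving 598 px.
598 − 11·14 = 444; ÷12 gives c = 37 px.
8-column span = 8·37 + 7·14 = 394 px.
8 columns + 7 gaps: 8d + 7·40 = 394.
8d = 394 − 280 = 114, so d = 14.25 px.

14.25 px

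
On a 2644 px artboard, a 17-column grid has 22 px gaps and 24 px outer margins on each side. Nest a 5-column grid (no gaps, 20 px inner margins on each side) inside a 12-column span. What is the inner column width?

357.2 px

Take off 48 px of margins, leaving 2596 px.
17 columns + 16 gaps: 17c + 16·22 = 2596.
17c = 2596 − 352 = 2244, so c = 132 px.
12 columns plus 11 gaps: 1584 + 242 = 1826 px.
Inner content = 1826 − 2·20 = 1786 px.
5d = 1786 → d = 357.2 px.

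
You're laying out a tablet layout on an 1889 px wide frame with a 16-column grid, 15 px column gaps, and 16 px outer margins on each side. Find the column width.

102 px

Inside the margins: 1889 − 32 = 1857 px.
1857 − 15·15 = 1632; ÷16 gives c = 102 px.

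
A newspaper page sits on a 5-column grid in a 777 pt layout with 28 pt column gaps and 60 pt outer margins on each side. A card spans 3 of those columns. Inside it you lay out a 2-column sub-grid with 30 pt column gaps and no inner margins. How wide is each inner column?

176.5 pt

Inside the margins: 777 − 120 = 657 pt.
5 columns + 4 column gaps: 5c + 4·28 = 657.
5c = 657 − 112 = 545, so c = 109 pt.
3 columns plus 2 column gaps: 327 + 56 = 383 pt.
2 columns + 1 column gap: 2d + 1·30 = 383.
2d = 383 − 30 = 353, so d = 176.5 pt.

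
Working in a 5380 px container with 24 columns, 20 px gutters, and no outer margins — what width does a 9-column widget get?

2005 px

Subtracting 23 gutters of 20 leaves 4920 for 24 columns, so c = 205 px.
9 columns plus 8 gutters: 1845 + 160 = 2005 px.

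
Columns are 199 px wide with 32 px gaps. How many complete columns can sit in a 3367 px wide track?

14 columns

k columns need k·199 + (k−1)·32 = k·231 − 32.
k·231 − 32 ≤ 3367 → k ≤ 3399 / 231 ≈ 14.71, so k = 14.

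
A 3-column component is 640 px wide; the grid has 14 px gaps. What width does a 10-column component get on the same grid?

2166 px

Subtracting 2 gaps of 14 leaves 612 for 3 columns, so c = 204 px.
10 columns plus 9 gaps: 2040 + 126 = 2166 px.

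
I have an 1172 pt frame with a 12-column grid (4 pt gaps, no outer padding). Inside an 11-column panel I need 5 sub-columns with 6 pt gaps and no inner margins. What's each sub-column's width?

Subtracting 11 gaps of 4 leaves 1128 for 12 columns, so c = 94 pt.
11-column span = 11·94 + 10·4 = 1074 pt.
5 columns + 4 gaps: 5d + 4·6 = 1074.
5d = 1074 − 24 = 1050, so d = 210 pt.

210 pt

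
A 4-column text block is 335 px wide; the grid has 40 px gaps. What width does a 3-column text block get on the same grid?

241.25 px

335 − 3·40 = 215; ÷4 gives c = 53.75 px.
3 columns plus 2 gaps: 161.25 + 80 = 241.25 px.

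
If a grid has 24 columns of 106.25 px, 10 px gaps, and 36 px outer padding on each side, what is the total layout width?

Adding margins, columns and gutters: 72 + 2550 + 230 = 2852 px.

2852 px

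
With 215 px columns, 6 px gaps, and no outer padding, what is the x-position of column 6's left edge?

1105 px

Before column 6: 5 columns + 5 gaps.
Offset = 5·(215 + 6) = 5·221 = 1105 px.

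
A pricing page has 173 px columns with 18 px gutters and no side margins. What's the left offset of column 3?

Each column+gutter stride is 191 px; with no margin, 2 of them is 382 px.

382 px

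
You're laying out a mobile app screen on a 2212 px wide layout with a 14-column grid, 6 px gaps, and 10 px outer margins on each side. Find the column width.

151 px

Content width = 2212 − 2·10 = 2192 px.
14 columns + 13 gaps: 14c + 13·6 = 2192.
14c = 2192 − 78 = 2114, so c = 151 px.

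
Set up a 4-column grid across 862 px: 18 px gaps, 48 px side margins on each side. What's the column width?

178 px

Subtract both margins: 862 − 2·48 = 766 px.
4c + 3·18 = 766 → 4c = 712 → c = 178 px.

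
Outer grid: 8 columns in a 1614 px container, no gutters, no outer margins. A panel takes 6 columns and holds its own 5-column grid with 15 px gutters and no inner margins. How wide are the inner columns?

230.1 px

1614 / 8 = 201.75 px per column.
With no gutters, 6 columns span 6·201.75 = 1210.5 px.
Subtracting 4 gutters of 15 leaves 1150.5 for 5 columns, so d = 230.1 px.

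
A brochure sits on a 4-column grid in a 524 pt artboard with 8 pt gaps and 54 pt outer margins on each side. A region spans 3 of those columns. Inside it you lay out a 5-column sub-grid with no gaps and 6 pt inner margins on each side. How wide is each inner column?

Outer content = 524 − 2·54 = 416 pt.
4 columns + 3 gaps: 4c + 3·8 = 416.
4c = 416 − 24 = 392, so c = 98 pt.
3 columns plus 2 gaps: 294 + 16 = 310 pt.
Inner content = 310 − 2·6 = 298 pt.
With no gaps, each column is 298/5 = 59.6 pt.

59.6 pt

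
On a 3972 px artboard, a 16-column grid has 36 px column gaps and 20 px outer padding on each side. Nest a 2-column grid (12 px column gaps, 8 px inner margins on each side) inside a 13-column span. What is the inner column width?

Subtract both margins: 3972 − 2·20 = 3932 px.
16 columns + 15 column gaps: 16c + 15·36 = 3932.
16c = 3932 − 540 = 3392, so c = 212 px.
13 columns plus 12 column gaps: 2756 + 432 = 3188 px.
Inner content = 3188 − 2·8 = 3172 px.
2 columns + 1 column gap: 2d + 1·12 = 3172.
2d = 3172 − 12 = 3160, so d = 1580 px.

1580 px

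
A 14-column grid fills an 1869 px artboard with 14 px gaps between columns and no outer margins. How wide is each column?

14 columns + 13 gaps: 14c + 13·14 = 1869.
14c = 1869 − 182 = 1687, so c = 120.5 px.

120.5 px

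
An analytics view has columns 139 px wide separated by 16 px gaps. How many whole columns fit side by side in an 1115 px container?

Each extra column adds 139 + 16 = 155 px.
(1115 + 16) / 155 = 7.30, so 7 columns fit.

7 columns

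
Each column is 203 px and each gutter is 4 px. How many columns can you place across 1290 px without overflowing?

6 columns: 6·203 + 5·4 = 1238 px ≤ 1290.
7 columns: 1445 px > 1290. So 6.

6 columns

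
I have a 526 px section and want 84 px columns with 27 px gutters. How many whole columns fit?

k columns need k·84 + (k−1)·27 = k·111 − 27.
k·111 − 27 ≤ 526 → k ≤ 553 / 111 ≈ 4.98, so k = 4.

4 columns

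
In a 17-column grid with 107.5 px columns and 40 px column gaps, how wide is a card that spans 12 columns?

1730 px

Span of 12: 12·107.5 + 11·40 = 1290 + 440 = 1730 px.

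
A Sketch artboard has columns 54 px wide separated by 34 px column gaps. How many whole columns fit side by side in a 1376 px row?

16 columns

16 columns: 16·54 + 15·34 = 1374 px ≤ 1376.
17 columns: 1462 px > 1376. So 16.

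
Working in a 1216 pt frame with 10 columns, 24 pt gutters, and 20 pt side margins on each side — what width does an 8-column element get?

Inside the margins: 1216 − 40 = 1176 pt.
10c + 9·24 = 1176 → 10c = 960 → c = 96 pt.
8 columns plus 7 gutters: 768 + 168 = 936 pt.

936 pt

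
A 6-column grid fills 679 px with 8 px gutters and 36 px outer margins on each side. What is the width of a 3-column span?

Inside the margins: 679 − 72 = 607 px.
Subtracting 5 gutters of 8 leaves 567 for 6 columns, so c = 94.5 px.
3-column span = 3·94.5 + 2·8 = 299.5 px.

299.5 px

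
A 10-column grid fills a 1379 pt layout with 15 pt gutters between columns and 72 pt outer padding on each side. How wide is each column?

Content width = 1379 − 2·72 = 1235 pt.
10c + 9·15 = 1235 → 10c = 1100 → c = 110 pt.

110 pt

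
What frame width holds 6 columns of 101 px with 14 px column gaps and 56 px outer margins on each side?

788 px

Frame = 2·56 + 6·101 + 5·14 = 112 + 606 + 70 = 788 px.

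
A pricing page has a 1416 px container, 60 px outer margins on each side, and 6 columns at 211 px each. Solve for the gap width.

Take off 120 px of margins, leaving 1296 px.
Columns use 1266 px, leaving 30 px across 5 gaps = 6 px each.

6 px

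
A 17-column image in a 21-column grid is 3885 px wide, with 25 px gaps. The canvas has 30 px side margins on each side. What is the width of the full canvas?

3885 − 16·25 = 3485; ÷17 gives c = 205 px.
Canvas = 2·30 + 21·205 + 20·25 = 60 + 4305 + 500 = 4865 px.

4865 px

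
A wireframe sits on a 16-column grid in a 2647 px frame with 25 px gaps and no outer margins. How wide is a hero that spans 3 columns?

476 px

16c + 15·25 = 2647 → 16c = 2272 → c = 142 px.
Span of 3: 3·142 + 2·25 = 426 + 50 = 476 px.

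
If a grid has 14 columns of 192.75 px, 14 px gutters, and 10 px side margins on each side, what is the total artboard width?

2900.5 px

Artboard = 2·10 + 14·192.75 + 13·14 = 20 + 2698.5 + 182 = 2900.5 px.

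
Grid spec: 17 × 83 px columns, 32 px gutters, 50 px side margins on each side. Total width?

2023 px

Container = 2·50 + 17·83 + 16·32 = 100 + 1411 + 512 = 2023 px.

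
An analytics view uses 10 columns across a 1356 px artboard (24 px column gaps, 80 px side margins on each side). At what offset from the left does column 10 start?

Take off 160 px of margins, leaving 1196 px.
10c + 9·24 = 1196 → 10c = 980 → c = 98 px.
Column 10 starts at margin + 9·(column + gutter) = 80 + 9·122 = 1178 px.

1178 px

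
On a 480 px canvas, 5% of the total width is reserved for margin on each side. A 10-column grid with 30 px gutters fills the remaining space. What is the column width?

16.2 px

480 × (1 − 2·5%) = 480 × 90% = 432 px for the columns.
Subtracting 9 gutters of 30 leaves 162 for 10 columns, so c = 16.2 px.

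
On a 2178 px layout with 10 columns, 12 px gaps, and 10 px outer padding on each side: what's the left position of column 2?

Take off 20 px of margins, leaving 2158 px.
10 columns + 9 gaps: 10c + 9·12 = 2158.
10c = 2158 − 108 = 2050, so c = 205 px.
Column 2 starts at margin + 1·(column + gutter) = 10 + 1·217 = 227 px.

227 px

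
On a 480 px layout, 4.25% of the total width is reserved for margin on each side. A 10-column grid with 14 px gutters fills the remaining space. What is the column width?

Margins: 4.25% × 480 = 20.4 px each, so content = 480 − 40.8 = 439.2 px.
10c + 9·14 = 439.2 → 10c = 313.2 → c = 31.32 px.

31.32 px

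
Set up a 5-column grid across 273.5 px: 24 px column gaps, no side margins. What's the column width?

Subtracting 4 column gaps of 24 leaves 177.5 for 5 columns, so c = 35.5 px.

35.5 px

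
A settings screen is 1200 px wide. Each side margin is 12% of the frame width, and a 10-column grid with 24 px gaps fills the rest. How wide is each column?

Margins: 12% × 1200 = 144 px each, so content = 1200 − 288 = 912 px.
Subtracting 9 gaps of 24 leaves 696 for 10 columns, so c = 69.6 px.

69.6 px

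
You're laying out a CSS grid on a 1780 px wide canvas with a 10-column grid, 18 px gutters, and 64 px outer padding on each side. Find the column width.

149 px

Subtract both margins: 1780 − 2·64 = 1652 px.
1652 − 9·18 = 1490; ÷10 gives c = 149 px.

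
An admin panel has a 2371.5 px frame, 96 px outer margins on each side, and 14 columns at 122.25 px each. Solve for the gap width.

36 px

Content width = 2371.5 − 2·96 = 2179.5 px.
14·122.25 + 13g = 2179.5 → 13g = 468 → g = 36 px.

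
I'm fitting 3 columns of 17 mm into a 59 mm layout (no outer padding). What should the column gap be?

3 columns take 3·17 = 51 mm; remaining 8 splits into 2 column gaps.
g = 8 / 2 = 4 mm.

4 mm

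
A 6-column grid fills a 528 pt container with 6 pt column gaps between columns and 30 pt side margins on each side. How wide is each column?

73 pt

Inside the margins: 528 − 60 = 468 pt.
6 columns + 5 column gaps: 6c + 5·6 = 468.
6c = 468 − 30 = 438, so c = 73 pt.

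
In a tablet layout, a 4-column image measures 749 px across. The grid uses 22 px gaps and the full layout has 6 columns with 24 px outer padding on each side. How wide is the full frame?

1182.5 px

749 − 3·22 = 683; ÷4 gives c = 170.75 px.
Adding margins, columns and gutters: 48 + 1024.5 + 110 = 1182.5 px.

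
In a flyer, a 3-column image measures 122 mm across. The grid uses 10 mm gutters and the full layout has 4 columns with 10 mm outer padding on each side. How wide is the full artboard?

186 mm

3c + 2·10 = 122 → 3c = 102 → c = 34 mm.
Artboard = 2·10 + 4·34 + 3·10 = 20 + 136 + 30 = 186 mm.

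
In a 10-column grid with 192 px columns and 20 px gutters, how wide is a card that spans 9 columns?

1888 px

Span of 9: 9·192 + 8·20 = 1728 + 160 = 1888 px.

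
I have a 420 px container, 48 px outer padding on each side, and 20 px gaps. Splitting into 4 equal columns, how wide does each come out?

Subtract both margins: 420 − 2·48 = 324 px.
Subtracting 3 gaps of 20 leaves 264 for 4 columns, so c = 66 px.

66 px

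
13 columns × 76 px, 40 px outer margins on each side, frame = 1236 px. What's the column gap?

14 px

Inside the margins: 1236 − 80 = 1156 px.
13·76 + 12g = 1156 → 12g = 168 → g = 14 px.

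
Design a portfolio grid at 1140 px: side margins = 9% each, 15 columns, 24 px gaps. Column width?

Margins: 9% × 1140 = 102.6 px each, so content = 1140 − 205.2 = 934.8 px.
15c + 14·24 = 934.8 → 15c = 598.8 → c = 39.92 px.

39.92 px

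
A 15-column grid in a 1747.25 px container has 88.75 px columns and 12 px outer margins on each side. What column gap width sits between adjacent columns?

28 px

Take off 24 px of margins, leaving 1723.25 px.
Columns use 1331.25 px, leaving 392 px across 14 column gaps = 28 px each.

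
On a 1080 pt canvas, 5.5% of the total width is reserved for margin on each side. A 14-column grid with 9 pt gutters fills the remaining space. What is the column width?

1080 × (1 − 2·5.5%) = 1080 × 89% = 961.2 pt for the columns.
Subtracting 13 gutters of 9 leaves 844.2 for 14 columns, so c = 60.3 pt.

60.3 pt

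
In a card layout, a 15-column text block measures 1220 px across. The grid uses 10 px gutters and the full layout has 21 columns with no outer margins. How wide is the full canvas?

1712 px

15 columns + 14 gutters: 15c + 14·10 = 1220.
15c = 1220 − 140 = 1080, so c = 72 px.
Total width: 21·72 + 20·10 = 1712 px.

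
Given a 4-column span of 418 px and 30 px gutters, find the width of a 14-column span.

1538 px

4 columns + 3 gutters: 4c + 3·30 = 418.
4c = 418 − 90 = 328, so c = 82 px.
14 columns plus 13 gutters: 1148 + 390 = 1538 px.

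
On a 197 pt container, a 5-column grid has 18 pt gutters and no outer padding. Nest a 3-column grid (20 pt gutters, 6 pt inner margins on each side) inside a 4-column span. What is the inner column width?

34 pt

Subtracting 4 gutters of 18 leaves 125 for 5 columns, so c = 25 pt.
Span of 4: 4·25 + 3·18 = 100 + 54 = 154 pt.
Inner content = 154 − 2·6 = 142 pt.
142 − 2·20 = 102; ÷3 gives d = 34 pt.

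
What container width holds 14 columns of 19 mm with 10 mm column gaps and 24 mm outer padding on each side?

444 mm

Total width: 2·24 + 14·19 + 13·10 = 444 mm.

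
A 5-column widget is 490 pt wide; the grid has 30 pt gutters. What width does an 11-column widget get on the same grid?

1114 pt

5c + 4·30 = 490 → 5c = 370 → c = 74 pt.
11 columns plus 10 gutters: 814 + 300 = 1114 pt.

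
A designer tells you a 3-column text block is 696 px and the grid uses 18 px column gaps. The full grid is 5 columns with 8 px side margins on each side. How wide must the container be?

1188 px

696 − 2·18 = 660; ÷3 gives c = 220 px.
Container = 2·8 + 5·220 + 4·18 = 16 + 1100 + 72 = 1188 px.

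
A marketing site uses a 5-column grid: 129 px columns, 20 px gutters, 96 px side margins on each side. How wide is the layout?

Total width: 2·96 + 5·129 + 4·20 = 917 px.

917 px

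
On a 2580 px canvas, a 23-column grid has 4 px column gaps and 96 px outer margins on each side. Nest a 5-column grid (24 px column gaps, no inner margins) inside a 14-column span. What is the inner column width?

271.2 px

Outer content = 2580 − 2·96 = 2388 px.
23 columns + 22 column gaps: 23c + 22·4 = 2388.
23c = 2388 − 88 = 2300, so c = 100 px.
14 columns plus 13 column gaps: 1400 + 52 = 1452 px.
1452 − 4·24 = 1356; ÷5 gives d = 271.2 px.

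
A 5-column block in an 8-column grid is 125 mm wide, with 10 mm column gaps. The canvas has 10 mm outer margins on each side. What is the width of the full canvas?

226 mm

5 columns + 4 column gaps: 5c + 4·10 = 125.
5c = 125 − 40 = 85, so c = 17 mm.
Adding margins, columns and gutters: 20 + 136 + 70 = 226 mm.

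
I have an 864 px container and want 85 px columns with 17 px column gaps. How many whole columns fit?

8 columns

k columns need k·85 + (k−1)·17 = k·102 − 17.
k·102 − 17 ≤ 864 → k ≤ 881 / 102 ≈ 8.64, so k = 8.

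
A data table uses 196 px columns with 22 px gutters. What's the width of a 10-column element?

2158 px

10-column span = 10·196 + 9·22 = 2158 px.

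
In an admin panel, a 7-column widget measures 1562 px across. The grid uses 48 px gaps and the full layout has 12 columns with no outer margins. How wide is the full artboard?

7 columns + 6 gaps: 7c + 6·48 = 1562.
7c = 1562 − 288 = 1274, so c = 182 px.
Artboard = 12·182 + 11·48 = 2184 + 528 = 2712 px.

2712 px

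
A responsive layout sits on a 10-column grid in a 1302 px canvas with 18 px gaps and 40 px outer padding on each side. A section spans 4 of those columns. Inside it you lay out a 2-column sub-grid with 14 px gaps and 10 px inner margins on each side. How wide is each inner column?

Subtract both margins: 1302 − 2·40 = 1222 px.
10c + 9·18 = 1222 → 10c = 1060 → c = 106 px.
4-column span = 4·106 + 3·18 = 478 px.
Inner content = 478 − 2·10 = 458 px.
Subtracting 1 gap of 14 leaves 444 for 2 columns, so d = 222 px.

222 px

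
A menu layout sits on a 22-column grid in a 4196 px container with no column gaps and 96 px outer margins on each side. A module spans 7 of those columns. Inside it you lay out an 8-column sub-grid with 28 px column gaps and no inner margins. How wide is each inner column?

134.75 px

Take off 192 px of margins, leaving 4004 px.
22c = 4004 → c = 182 px.
7-column span = 7·182 = 1274 px.
1274 − 7·28 = 1078; ÷8 gives d = 134.75 px.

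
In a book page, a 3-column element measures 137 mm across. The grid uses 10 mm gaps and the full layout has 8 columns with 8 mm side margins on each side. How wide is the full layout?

Subtracting 2 gaps of 10 leaves 117 for 3 columns, so c = 39 mm.
Total width: 2·8 + 8·39 + 7·10 = 398 mm.

398 mm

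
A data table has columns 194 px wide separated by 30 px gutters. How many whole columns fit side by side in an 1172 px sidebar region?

Each extra column adds 194 + 30 = 224 px.
(1172 + 30) / 224 = 5.37, so 5 columns fit.

5 columns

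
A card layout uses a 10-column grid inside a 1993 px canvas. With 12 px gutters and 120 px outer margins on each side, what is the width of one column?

164.5 px

Take off 240 px of margins, leaving 1753 px.
Subtracting 9 gutters of 12 leaves 1645 for 10 columns, so c = 164.5 px.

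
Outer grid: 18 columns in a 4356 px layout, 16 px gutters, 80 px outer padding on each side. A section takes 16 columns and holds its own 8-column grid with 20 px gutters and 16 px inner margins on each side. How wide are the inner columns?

444.5 px

Take off 160 px of margins, leaving 4196 px.
18c + 17·16 = 4196 → 18c = 3924 → c = 218 px.
16-column span = 16·218 + 15·16 = 3728 px.
Inner content = 3728 − 2·16 = 3696 px.
Subtracting 7 gutters of 20 leaves 3556 for 8 columns, so d = 444.5 px.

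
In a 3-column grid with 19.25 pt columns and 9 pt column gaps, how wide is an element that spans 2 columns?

47.5 pt

Span of 2: 2·19.25 + 1·9 = 38.5 + 9 = 47.5 pt.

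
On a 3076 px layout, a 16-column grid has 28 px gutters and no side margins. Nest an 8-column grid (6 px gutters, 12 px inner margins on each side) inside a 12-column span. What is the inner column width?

279.25 px

Subtracting 15 gutters of 28 leaves 2656 for 16 columns, so c = 166 px.
12 columns plus 11 gutters: 1992 + 308 = 2300 px.
Inner content = 2300 − 2·12 = 2276 px.
2276 − 7·6 = 2234; ÷8 gives d = 279.25 px.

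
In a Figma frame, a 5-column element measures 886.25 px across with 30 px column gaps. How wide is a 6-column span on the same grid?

1069.5 px

Subtracting 4 column gaps of 30 leaves 766.25 for 5 columns, so c = 153.25 px.
6-column span = 6·153.25 + 5·30 = 1069.5 px.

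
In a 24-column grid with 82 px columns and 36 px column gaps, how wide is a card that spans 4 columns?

436 px

Span of 4: 4·82 + 3·36 = 328 + 108 = 436 px.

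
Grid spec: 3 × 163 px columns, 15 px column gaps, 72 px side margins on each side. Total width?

663 px

Layout = 2·72 + 3·163 + 2·15 = 144 + 489 + 30 = 663 px.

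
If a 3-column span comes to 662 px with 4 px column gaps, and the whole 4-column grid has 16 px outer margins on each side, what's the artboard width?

3 columns + 2 column gaps: 3c + 2·4 = 662.
3c = 662 − 8 = 654, so c = 218 px.
Artboard = 2·16 + 4·218 + 3·4 = 32 + 872 + 12 = 916 px.

916 px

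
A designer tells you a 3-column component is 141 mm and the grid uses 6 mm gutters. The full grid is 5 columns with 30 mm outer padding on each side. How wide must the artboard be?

3 columns + 2 gutters: 3c + 2·6 = 141.
3c = 141 − 12 = 129, so c = 43 mm.
Adding margins, columns and gutters: 60 + 215 + 24 = 299 mm.

299 mm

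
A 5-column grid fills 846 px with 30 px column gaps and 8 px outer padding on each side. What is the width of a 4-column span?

Inside the margins: 846 − 16 = 830 px.
Subtracting 4 column gaps of 30 leaves 710 for 5 columns, so c = 142 px.
4 columns plus 3 column gaps: 568 + 90 = 658 px.

658 px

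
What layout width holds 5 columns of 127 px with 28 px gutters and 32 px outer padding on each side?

Adding margins, columns and gutters: 64 + 635 + 112 = 811 px.

811 px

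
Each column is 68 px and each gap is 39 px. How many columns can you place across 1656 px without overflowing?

k columns need k·68 + (k−1)·39 = k·107 − 39.
k·107 − 39 ≤ 1656 → k ≤ 1695 / 107 ≈ 15.84, so k = 15.

15 columns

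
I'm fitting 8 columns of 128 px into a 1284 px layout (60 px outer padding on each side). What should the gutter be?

Content width = 1284 − 2·60 = 1164 px.
8·128 + 7g = 1164 → 7g = 140 → g = 20 px.

20 px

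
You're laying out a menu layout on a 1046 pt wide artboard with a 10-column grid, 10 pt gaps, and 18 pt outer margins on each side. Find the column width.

92 pt

Content width = 1046 − 2·18 = 1010 pt.
Subtracting 9 gaps of 10 leaves 920 for 10 columns, so c = 92 pt.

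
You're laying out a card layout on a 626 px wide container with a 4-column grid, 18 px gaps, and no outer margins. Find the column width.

4 columns + 3 gaps: 4c + 3·18 = 626.
4c = 626 − 54 = 572, so c = 143 px.

143 px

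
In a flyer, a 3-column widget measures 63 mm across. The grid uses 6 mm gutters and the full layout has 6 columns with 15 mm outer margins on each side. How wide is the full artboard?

3c + 2·6 = 63 → 3c = 51 → c = 17 mm.
Total width: 2·15 + 6·17 + 5·6 = 162 mm.

162 mm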